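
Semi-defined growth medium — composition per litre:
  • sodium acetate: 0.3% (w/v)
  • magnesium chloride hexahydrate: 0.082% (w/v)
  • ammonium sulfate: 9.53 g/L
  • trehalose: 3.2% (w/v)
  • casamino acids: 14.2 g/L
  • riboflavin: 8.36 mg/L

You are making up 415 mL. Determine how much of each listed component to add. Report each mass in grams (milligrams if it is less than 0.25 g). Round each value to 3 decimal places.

sodium acetate 1.245 g; magnesium chloride hexahydrate 0.340 g; ammonium sulfate 3.955 g; trehalose 13.280 g; casamino acids 5.893 g; riboflavin 3.469 mg

Working volume: 415 mL = 0.415 L.
sodium acetate: 0.3 g per 100 mL × 415 mL ÷ 100 = 1.245 g
magnesium chloride hexahydrate: 0.082 g per 100 mL × 415 mL ÷ 100 = 0.340 g
ammonium sulfate: 9.53 g/L × 0.415 L = 3.955 g
trehalose: 3.2 g per 100 mL × 415 mL ÷ 100 = 13.280 g
casamino acids: 14.2 g/L × 0.415 L = 5.893 g
riboflavin: 8.36 mg/L × 0.415 L = 3.469 mg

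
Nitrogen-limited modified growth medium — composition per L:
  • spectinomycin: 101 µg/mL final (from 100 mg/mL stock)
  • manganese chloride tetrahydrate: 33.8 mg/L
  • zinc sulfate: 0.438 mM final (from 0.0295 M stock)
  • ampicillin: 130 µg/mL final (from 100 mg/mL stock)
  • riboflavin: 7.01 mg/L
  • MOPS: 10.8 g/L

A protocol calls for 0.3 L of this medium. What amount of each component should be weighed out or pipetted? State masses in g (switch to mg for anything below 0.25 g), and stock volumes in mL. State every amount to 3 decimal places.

Scale factor relative to 1 L: 0.3.
spectinomycin: dilute stock: 101 µg/mL × 300 mL ÷ 100000 µg/mL = 0.303 mL
manganese chloride tetrahydrate: 33.8 mg/L × 0.3 L = 10.140 mg
zinc sulfate: dilute stock: 0.438 mM × 300 mL ÷ 29.5 mM = 4.454 mL
ampicillin: dilute stock: 130 µg/mL × 300 mL ÷ 100000 µg/mL = 0.390 mL
riboflavin: 7.01 mg/L × 0.3 L = 2.103 mg
MOPS: 10.8 g/L × 0.3 L = 3.240 g

spectinomycin 0.303 mL; manganese chloride tetrahydrate 10.140 mg; zinc sulfate 4.454 mL; ampicillin 0.390 mL; riboflavin 2.103 mg; MOPS 3.240 g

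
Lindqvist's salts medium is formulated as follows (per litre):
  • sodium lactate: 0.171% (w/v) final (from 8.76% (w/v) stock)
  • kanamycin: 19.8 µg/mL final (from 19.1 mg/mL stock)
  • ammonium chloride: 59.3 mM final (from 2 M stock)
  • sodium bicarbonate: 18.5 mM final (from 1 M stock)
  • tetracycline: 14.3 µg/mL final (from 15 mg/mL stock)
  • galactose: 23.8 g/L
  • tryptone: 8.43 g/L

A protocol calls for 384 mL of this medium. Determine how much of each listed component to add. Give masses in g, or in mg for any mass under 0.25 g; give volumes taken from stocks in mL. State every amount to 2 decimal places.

Target volume = 384 mL = 0.384 L.
sodium lactate: dilute stock: 0.171% ÷ 8.76% × 384 mL = 7.50 mL
kanamycin: C1V1 = C2V2 → 19.8 µg/mL × 384 mL ÷ 19100 µg/mL = 0.40 mL
ammonium chloride: dilute stock: 59.3 mM × 384 mL ÷ 2000 mM = 11.39 mL
sodium bicarbonate: C1V1 = C2V2 → 18.5 mM × 384 mL ÷ 1000 mM = 7.10 mL
tetracycline: V = C2·V2/C1 = 14.3 µg/mL × 384 mL ÷ 15000 µg/mL = 0.37 mL
galactose: 23.8 g/L × 0.384 L = 9.14 g
tryptone: 8.43 g/L × 0.384 L = 3.24 g

sodium lactate 7.50 mL; kanamycin 0.40 mL; ammonium chloride 11.39 mL; sodium bicarbonate 7.10 mL; tetracycline 0.37 mL; galactose 9.14 g; tryptone 3.24 g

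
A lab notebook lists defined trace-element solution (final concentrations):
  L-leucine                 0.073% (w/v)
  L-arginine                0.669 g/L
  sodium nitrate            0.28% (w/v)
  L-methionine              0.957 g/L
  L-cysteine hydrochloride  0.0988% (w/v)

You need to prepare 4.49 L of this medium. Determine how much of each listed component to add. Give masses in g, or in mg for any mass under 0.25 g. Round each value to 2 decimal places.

L-leucine 3.28 g; L-arginine 3.00 g; sodium nitrate 12.57 g; L-methionine 4.30 g; L-cysteine hydrochloride 4.44 g

Scale factor relative to 1 L: 4.49.
L-leucine: 0.073 g per 100 mL × 4490 mL ÷ 100 = 3.28 g
L-arginine: 0.669 g/L × 4.49 L = 3.00 g
sodium nitrate: 0.28% w/v = 2.8 g/L → 2.8 × 4.49 L = 12.57 g
L-methionine: 0.957 g/L × 4.49 L = 4.30 g
L-cysteine hydrochloride: 0.0988% w/v = 0.988 g/L → 0.988 × 4.49 L = 4.44 g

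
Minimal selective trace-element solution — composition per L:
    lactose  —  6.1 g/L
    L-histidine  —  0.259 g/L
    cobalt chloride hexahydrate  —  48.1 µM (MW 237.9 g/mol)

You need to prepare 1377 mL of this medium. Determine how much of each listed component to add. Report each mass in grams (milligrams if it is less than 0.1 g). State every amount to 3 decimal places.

Working volume: 1377 mL = 1.377 L.
lactose: 6.1 g/L × 1.377 L = 8.400 g
L-histidine: 0.259 g/L × 1.377 L = 0.357 g
cobalt chloride hexahydrate: 48.1 µmol/L × 237.9 g/mol × 1.377 L ÷ 1000 = 15.757 mg

lactose 8.400 g; L-histidine 0.357 g; cobalt chloride hexahydrate 15.757 mg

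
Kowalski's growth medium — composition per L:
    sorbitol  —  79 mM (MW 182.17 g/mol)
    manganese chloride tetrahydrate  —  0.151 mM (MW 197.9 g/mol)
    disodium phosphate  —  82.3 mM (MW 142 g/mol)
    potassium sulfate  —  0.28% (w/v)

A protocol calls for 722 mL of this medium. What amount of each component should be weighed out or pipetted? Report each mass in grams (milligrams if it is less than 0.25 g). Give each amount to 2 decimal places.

sorbitol 10.39 g; manganese chloride tetrahydrate 21.58 mg; disodium phosphate 8.44 g; potassium sulfate 2.02 g

Target volume = 722 mL = 0.722 L.
sorbitol: 79 mmol/L × 182.17 g/mol × 0.722 L ÷ 1000 = 10.39 g
manganese chloride tetrahydrate: 0.151 mmol/L × 197.9 mg/mmol × 0.722 L = 21.58 mg
disodium phosphate: 82.3 mmol/L × 142 g/mol × 0.722 L ÷ 1000 = 8.44 g
potassium sulfate: 0.28% w/v = 2.8 g/L → 2.8 × 0.722 L = 2.02 g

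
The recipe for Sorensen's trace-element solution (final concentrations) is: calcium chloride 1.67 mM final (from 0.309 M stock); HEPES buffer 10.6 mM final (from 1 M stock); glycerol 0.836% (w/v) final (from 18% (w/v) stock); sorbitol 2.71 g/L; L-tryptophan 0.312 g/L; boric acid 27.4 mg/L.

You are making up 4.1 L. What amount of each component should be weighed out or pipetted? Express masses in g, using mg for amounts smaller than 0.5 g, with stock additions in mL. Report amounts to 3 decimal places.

Working volume: 4.1 L.
calcium chloride: dilute stock: 1.67 mM × 4100 mL ÷ 309 mM = 22.159 mL
HEPES buffer: dilute stock: 10.6 mM × 4100 mL ÷ 1000 mM = 43.460 mL
glycerol: dilute stock: 0.836% ÷ 18% × 4100 mL = 190.422 mL
sorbitol: 2.71 g/L × 4.1 L = 11.111 g
L-tryptophan: 0.312 g/L × 4.1 L = 1.279 g
boric acid: 27.4 mg/L × 4.1 L = 112.340 mg

calcium chloride 22.159 mL; HEPES buffer 43.460 mL; glycerol 190.422 mL; sorbitol 11.111 g; L-tryptophan 1.279 g; boric acid 112.340 mg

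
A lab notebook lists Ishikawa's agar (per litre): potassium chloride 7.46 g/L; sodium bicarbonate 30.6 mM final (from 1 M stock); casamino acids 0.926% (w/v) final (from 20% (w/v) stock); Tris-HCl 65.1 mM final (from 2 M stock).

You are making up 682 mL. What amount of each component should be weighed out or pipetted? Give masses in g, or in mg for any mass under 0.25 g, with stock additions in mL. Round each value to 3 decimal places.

potassium chloride 5.088 g; sodium bicarbonate 20.869 mL; casamino acids 31.577 mL; Tris-HCl 22.199 mL

Target volume = 682 mL = 0.682 L.
potassium chloride: 7.46 g/L × 0.682 L = 5.088 g
sodium bicarbonate: C1V1 = C2V2 → 30.6 mM × 682 mL ÷ 1000 mM = 20.869 mL
casamino acids: C1V1 = C2V2 → 0.926% ÷ 20% × 682 mL = 31.577 mL
Tris-HCl: dilute stock: 65.1 mM × 682 mL ÷ 2000 mM = 22.199 mL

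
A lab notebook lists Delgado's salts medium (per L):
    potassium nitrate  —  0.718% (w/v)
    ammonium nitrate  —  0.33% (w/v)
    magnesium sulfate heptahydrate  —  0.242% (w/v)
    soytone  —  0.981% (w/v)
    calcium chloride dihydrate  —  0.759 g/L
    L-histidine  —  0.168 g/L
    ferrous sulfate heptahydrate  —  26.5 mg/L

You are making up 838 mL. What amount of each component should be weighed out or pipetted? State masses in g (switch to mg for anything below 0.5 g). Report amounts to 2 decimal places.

potassium nitrate 6.02 g; ammonium nitrate 2.77 g; magnesium sulfate heptahydrate 2.03 g; soytone 8.22 g; calcium chloride dihydrate 0.64 g; L-histidine 140.78 mg; ferrous sulfate heptahydrate 22.21 mg

Target volume = 838 mL = 0.838 L.
potassium nitrate: 0.718 g per 100 mL × 838 mL ÷ 100 = 6.02 g
ammonium nitrate: 0.33% w/v = 3.3 g/L → 3.3 × 0.838 L = 2.77 g
magnesium sulfate heptahydrate: 0.242% w/v = 2.42 g/L → 2.42 × 0.838 L = 2.03 g
soytone: 0.981 g per 100 mL × 838 mL ÷ 100 = 8.22 g
calcium chloride dihydrate: 0.759 g/L × 0.838 L = 0.64 g
L-histidine: 0.168 g/L × 0.838 L = 0.140784 g = 140.78 mg
ferrous sulfate heptahydrate: 26.5 mg/L × 0.838 L = 22.21 mg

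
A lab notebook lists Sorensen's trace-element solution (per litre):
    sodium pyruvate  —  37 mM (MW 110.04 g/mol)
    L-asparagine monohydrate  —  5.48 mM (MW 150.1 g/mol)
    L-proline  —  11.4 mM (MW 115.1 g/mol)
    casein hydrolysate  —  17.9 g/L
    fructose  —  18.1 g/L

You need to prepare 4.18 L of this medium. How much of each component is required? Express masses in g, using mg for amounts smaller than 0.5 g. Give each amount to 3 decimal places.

Scale factor relative to 1 L: 4.18.
sodium pyruvate: 37 mmol/L × 110.04 g/mol × 4.18 L ÷ 1000 = 17.019 g
L-asparagine monohydrate: 5.48 mmol/L × 150.1 g/mol × 4.18 L ÷ 1000 = 3.438 g
L-proline: 11.4 mmol/L × 115.1 g/mol × 4.18 L ÷ 1000 = 5.485 g
casein hydrolysate: 17.9 g/L × 4.18 L = 74.822 g
fructose: 18.1 g/L × 4.18 L = 75.658 g

sodium pyruvate 17.019 g; L-asparagine monohydrate 3.438 g; L-proline 5.485 g; casein hydrolysate 74.822 g; fructose 75.658 g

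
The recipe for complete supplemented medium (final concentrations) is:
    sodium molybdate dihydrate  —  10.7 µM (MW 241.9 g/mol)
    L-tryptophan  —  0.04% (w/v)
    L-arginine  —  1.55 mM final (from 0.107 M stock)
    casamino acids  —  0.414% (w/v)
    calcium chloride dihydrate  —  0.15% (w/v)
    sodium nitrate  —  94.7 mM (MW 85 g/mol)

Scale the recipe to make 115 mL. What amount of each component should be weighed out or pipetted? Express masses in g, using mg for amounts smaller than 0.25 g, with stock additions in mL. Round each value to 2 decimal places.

Working volume: 115 mL = 0.115 L.
sodium molybdate dihydrate: 10.7 µmol/L × 241.9 g/mol × 0.115 L ÷ 1000 = 0.30 mg
L-tryptophan: 0.04% w/v = 0.4 g/L → 0.4 × 0.115 L = 0.046 g = 46.00 mg
L-arginine: dilute stock: 1.55 mM × 115 mL ÷ 107 mM = 1.67 mL
casamino acids: 0.414% w/v = 4.14 g/L → 4.14 × 0.115 L = 0.48 g
calcium chloride dihydrate: 0.15 g per 100 mL × 115 mL ÷ 100 = 0.1725 g = 172.50 mg
sodium nitrate: 94.7 mmol/L × 85 g/mol × 0.115 L ÷ 1000 = 0.93 g

sodium molybdate dihydrate 0.30 mg; L-tryptophan 46.00 mg; L-arginine 1.67 mL; casamino acids 0.48 g; calcium chloride dihydrate 172.50 mg; sodium nitrate 0.93 g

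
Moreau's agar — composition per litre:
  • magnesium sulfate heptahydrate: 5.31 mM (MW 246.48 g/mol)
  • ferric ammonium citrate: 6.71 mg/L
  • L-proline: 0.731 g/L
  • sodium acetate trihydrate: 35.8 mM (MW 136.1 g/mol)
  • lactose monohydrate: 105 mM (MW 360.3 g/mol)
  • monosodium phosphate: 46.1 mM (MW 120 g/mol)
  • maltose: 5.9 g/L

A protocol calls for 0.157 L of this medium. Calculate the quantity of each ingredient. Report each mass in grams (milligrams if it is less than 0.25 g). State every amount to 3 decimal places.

Scale factor relative to 1 L: 0.157.
magnesium sulfate heptahydrate: 5.31 mmol/L × 246.48 mg/mmol × 0.157 L = 205.483 mg
ferric ammonium citrate: 6.71 mg/L × 0.157 L = 1.053 mg
L-proline: 0.731 g/L × 0.157 L = 0.114767 g = 114.767 mg
sodium acetate trihydrate: 35.8 mmol/L × 136.1 g/mol × 0.157 L ÷ 1000 = 0.765 g
lactose monohydrate: 105 mmol/L × 360.3 g/mol × 0.157 L ÷ 1000 = 5.940 g
monosodium phosphate: 46.1 mmol/L × 120 g/mol × 0.157 L ÷ 1000 = 0.869 g
maltose: 5.9 g/L × 0.157 L = 0.926 g

magnesium sulfate heptahydrate 205.483 mg; ferric ammonium citrate 1.053 mg; L-proline 114.767 mg; sodium acetate trihydrate 0.765 g; lactose monohydrate 5.940 g; monosodium phosphate 0.869 g; maltose 0.926 g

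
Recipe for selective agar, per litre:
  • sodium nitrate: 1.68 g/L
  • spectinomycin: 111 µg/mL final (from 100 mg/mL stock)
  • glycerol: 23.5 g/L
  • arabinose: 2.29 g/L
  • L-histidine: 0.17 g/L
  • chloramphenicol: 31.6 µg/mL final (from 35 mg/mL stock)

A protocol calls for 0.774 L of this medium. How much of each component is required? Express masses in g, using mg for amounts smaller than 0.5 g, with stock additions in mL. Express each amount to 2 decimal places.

Scale factor relative to 1 L: 0.774.
sodium nitrate: 1.68 g/L × 0.774 L = 1.30 g
spectinomycin: V = C2·V2/C1 = 111 µg/mL × 774 mL ÷ 100000 µg/mL = 0.86 mL
glycerol: 23.5 g/L × 0.774 L = 18.19 g
arabinose: 2.29 g/L × 0.774 L = 1.77 g
L-histidine: 0.17 g/L × 0.774 L = 0.13158 g = 131.58 mg
chloramphenicol: C1V1 = C2V2 → 31.6 µg/mL × 774 mL ÷ 35000 µg/mL = 0.70 mL

sodium nitrate 1.30 g; spectinomycin 0.86 mL; glycerol 18.19 g; arabinose 1.77 g; L-histidine 131.58 mg; chloramphenicol 0.70 mL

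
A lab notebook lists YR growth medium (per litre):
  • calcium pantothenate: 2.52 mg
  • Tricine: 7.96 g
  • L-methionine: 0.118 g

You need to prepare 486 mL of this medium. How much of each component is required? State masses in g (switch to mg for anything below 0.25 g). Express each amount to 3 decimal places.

calcium pantothenate 1.225 mg; Tricine 3.869 g; L-methionine 57.348 mg

Scale factor = 486 mL / 1000 mL = 0.486.
calcium pantothenate: 2.52 mg × (486 mL / 1000 mL) = 1.225 mg
Tricine: 7.96 g × (486 mL / 1000 mL) = 3.869 g
L-methionine: 0.118 g × (486 mL / 1000 mL) = 0.057348 g = 57.348 mg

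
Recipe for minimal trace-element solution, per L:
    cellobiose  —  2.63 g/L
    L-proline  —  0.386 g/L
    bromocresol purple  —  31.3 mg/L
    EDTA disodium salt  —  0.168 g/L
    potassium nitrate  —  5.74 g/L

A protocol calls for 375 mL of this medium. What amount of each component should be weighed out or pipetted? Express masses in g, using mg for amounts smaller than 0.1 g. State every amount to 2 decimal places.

Scale factor relative to 1 L: 0.375.
cellobiose: 2.63 g/L × 0.375 L = 0.99 g
L-proline: 0.386 g/L × 0.375 L = 0.14 g
bromocresol purple: 31.3 mg/L × 0.375 L = 11.74 mg
EDTA disodium salt: 0.168 g/L × 0.375 L = 0.063 g = 63.00 mg
potassium nitrate: 5.74 g/L × 0.375 L = 2.15 g

cellobiose 0.99 g; L-proline 0.14 g; bromocresol purple 11.74 mg; EDTA disodium salt 63.00 mg; potassium nitrate 2.15 g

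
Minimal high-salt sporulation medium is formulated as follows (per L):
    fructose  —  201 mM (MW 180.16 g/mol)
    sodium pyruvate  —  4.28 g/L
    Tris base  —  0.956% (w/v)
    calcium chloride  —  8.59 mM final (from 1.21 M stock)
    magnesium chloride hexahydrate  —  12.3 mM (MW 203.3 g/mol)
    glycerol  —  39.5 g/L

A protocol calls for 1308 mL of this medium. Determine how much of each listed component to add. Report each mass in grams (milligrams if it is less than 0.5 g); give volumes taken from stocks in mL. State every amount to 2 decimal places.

Scale factor relative to 1 L: 1.308.
fructose: 201 mmol/L × 180.16 g/mol × 1.308 L ÷ 1000 = 47.37 g
sodium pyruvate: 4.28 g/L × 1.308 L = 5.60 g
Tris base: 0.956 g per 100 mL × 1308 mL ÷ 100 = 12.50 g
calcium chloride: dilute stock: 8.59 mM × 1308 mL ÷ 1210 mM = 9.29 mL
magnesium chloride hexahydrate: 12.3 mmol/L × 203.3 g/mol × 1.308 L ÷ 1000 = 3.27 g
glycerol: 39.5 g/L × 1.308 L = 51.67 g

fructose 47.37 g; sodium pyruvate 5.60 g; Tris base 12.50 g; calcium chloride 9.29 mL; magnesium chloride hexahydrate 3.27 g; glycerol 51.67 g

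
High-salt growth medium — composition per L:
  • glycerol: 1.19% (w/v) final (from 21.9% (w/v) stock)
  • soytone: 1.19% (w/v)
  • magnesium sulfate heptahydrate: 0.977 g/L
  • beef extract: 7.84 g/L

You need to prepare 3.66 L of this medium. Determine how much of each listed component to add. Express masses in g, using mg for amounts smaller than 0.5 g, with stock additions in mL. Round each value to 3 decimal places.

Scale factor relative to 1 L: 3.66.
glycerol: V = C2·V2/C1 = 1.19% ÷ 21.9% × 3660 mL = 198.877 mL
soytone: 1.19 g per 100 mL × 3660 mL ÷ 100 = 43.554 g
magnesium sulfate heptahydrate: 0.977 g/L × 3.66 L = 3.576 g
beef extract: 7.84 g/L × 3.66 L = 28.694 g

glycerol 198.877 mL; soytone 43.554 g; magnesium sulfate heptahydrate 3.576 g; beef extract 28.694 g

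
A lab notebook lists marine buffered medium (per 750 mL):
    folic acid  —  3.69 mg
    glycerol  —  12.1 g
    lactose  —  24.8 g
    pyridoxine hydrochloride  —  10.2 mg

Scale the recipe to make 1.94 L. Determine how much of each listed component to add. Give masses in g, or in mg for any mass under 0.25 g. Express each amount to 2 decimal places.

folic acid 9.54 mg; glycerol 31.30 g; lactose 64.15 g; pyridoxine hydrochloride 26.38 mg

Ratio of target to recipe volume: 1940 / 750 = 2.58667.
folic acid: 3.69 mg × (1940 mL / 750 mL) = 9.54 mg
glycerol: 12.1 g × (1940 mL / 750 mL) = 31.30 g
lactose: 24.8 g × (1940 mL / 750 mL) = 64.15 g
pyridoxine hydrochloride: 10.2 mg × (1940 mL / 750 mL) = 26.38 mg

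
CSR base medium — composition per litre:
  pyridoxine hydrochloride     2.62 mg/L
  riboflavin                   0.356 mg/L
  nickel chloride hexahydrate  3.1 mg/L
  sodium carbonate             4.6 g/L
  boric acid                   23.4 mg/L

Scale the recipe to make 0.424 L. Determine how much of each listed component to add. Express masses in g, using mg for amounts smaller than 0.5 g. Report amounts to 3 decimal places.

pyridoxine hydrochloride 1.111 mg; riboflavin 0.151 mg; nickel chloride hexahydrate 1.314 mg; sodium carbonate 1.950 g; boric acid 9.922 mg

Working volume: 0.424 L.
pyridoxine hydrochloride: 2.62 mg/L × 0.424 L = 1.111 mg
riboflavin: 0.356 mg/L × 0.424 L = 0.151 mg
nickel chloride hexahydrate: 3.1 mg/L × 0.424 L = 1.314 mg
sodium carbonate: 4.6 g/L × 0.424 L = 1.950 g
boric acid: 23.4 mg/L × 0.424 L = 9.922 mg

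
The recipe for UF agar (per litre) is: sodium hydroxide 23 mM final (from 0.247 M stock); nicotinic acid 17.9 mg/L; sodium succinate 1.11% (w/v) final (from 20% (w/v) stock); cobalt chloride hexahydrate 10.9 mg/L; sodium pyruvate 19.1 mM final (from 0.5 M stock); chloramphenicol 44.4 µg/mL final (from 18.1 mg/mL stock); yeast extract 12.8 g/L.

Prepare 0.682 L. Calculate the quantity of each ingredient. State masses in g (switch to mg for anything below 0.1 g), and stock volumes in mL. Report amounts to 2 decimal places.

sodium hydroxide 63.51 mL; nicotinic acid 12.21 mg; sodium succinate 37.85 mL; cobalt chloride hexahydrate 7.43 mg; sodium pyruvate 26.05 mL; chloramphenicol 1.67 mL; yeast extract 8.73 g

Working volume: 0.682 L.
sodium hydroxide: C1V1 = C2V2 → 23 mM × 682 mL ÷ 247 mM = 63.51 mL
nicotinic acid: 17.9 mg/L × 0.682 L = 12.21 mg
sodium succinate: C1V1 = C2V2 → 1.11% ÷ 20% × 682 mL = 37.85 mL
cobalt chloride hexahydrate: 10.9 mg/L × 0.682 L = 7.43 mg
sodium pyruvate: dilute stock: 19.1 mM × 682 mL ÷ 500 mM = 26.05 mL
chloramphenicol: V = C2·V2/C1 = 44.4 µg/mL × 682 mL ÷ 18100 µg/mL = 1.67 mL
yeast extract: 12.8 g/L × 0.682 L = 8.73 g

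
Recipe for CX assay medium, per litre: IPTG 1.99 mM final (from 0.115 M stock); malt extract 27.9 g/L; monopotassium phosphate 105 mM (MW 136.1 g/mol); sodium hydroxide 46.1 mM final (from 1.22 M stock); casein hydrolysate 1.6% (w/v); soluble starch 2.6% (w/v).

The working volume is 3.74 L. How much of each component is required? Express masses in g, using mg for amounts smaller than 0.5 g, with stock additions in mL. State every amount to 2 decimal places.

Working volume: 3.74 L.
IPTG: C1V1 = C2V2 → 1.99 mM × 3740 mL ÷ 115 mM = 64.72 mL
malt extract: 27.9 g/L × 3.74 L = 104.35 g
monopotassium phosphate: 105 mmol/L × 136.1 g/mol × 3.74 L ÷ 1000 = 53.45 g
sodium hydroxide: C1V1 = C2V2 → 46.1 mM × 3740 mL ÷ 1220 mM = 141.32 mL
casein hydrolysate: 1.6% w/v = 16 g/L → 16 × 3.74 L = 59.84 g
soluble starch: 2.6 g per 100 mL × 3740 mL ÷ 100 = 97.24 g

IPTG 64.72 mL; malt extract 104.35 g; monopotassium phosphate 53.45 g; sodium hydroxide 141.32 mL; casein hydrolysate 59.84 g; soluble starch 97.24 g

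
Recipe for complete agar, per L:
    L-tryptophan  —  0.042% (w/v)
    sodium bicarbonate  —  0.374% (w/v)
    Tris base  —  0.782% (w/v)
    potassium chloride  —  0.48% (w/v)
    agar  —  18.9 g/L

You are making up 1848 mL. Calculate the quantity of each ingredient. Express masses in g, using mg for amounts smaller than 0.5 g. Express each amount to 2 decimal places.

Scale factor relative to 1 L: 1.848.
L-tryptophan: 0.042 g per 100 mL × 1848 mL ÷ 100 = 0.78 g
sodium bicarbonate: 0.374% w/v = 3.74 g/L → 3.74 × 1.848 L = 6.91 g
Tris base: 0.782 g per 100 mL × 1848 mL ÷ 100 = 14.45 g
potassium chloride: 0.48% w/v = 4.8 g/L → 4.8 × 1.848 L = 8.87 g
agar: 18.9 g/L × 1.848 L = 34.93 g

L-tryptophan 0.78 g; sodium bicarbonate 6.91 g; Tris base 14.45 g; potassium chloride 8.87 g; agar 34.93 g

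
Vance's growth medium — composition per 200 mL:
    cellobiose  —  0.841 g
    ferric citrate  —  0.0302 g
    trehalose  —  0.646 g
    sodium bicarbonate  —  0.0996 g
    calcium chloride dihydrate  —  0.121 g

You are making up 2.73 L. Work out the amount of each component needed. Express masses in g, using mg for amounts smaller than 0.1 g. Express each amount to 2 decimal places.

Scale factor = 2730 mL / 200 mL = 13.65.
cellobiose: 0.841 g × (2730 mL / 200 mL) = 11.48 g
ferric citrate: 0.0302 g × (2730 mL / 200 mL) = 0.41 g
trehalose: 0.646 g × (2730 mL / 200 mL) = 8.82 g
sodium bicarbonate: 0.0996 g × (2730 mL / 200 mL) = 1.36 g
calcium chloride dihydrate: 0.121 g × (2730 mL / 200 mL) = 1.65 g

cellobiose 11.48 g; ferric citrate 0.41 g; trehalose 8.82 g; sodium bicarbonate 1.36 g; calcium chloride dihydrate 1.65 g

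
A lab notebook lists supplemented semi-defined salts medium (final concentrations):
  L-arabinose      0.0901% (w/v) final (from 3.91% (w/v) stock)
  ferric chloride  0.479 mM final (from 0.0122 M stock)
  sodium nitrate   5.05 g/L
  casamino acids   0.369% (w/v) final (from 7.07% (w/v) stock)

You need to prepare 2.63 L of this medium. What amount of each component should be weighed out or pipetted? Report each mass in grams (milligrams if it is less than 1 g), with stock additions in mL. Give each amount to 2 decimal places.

Working volume: 2.63 L.
L-arabinose: dilute stock: 0.0901% ÷ 3.91% × 2630 mL = 60.60 mL
ferric chloride: dilute stock: 0.479 mM × 2630 mL ÷ 12.2 mM = 103.26 mL
sodium nitrate: 5.05 g/L × 2.63 L = 13.28 g
casamino acids: V = C2·V2/C1 = 0.369% ÷ 7.07% × 2630 mL = 137.27 mL

L-arabinose 60.60 mL; ferric chloride 103.26 mL; sodium nitrate 13.28 g; casamino acids 137.27 mL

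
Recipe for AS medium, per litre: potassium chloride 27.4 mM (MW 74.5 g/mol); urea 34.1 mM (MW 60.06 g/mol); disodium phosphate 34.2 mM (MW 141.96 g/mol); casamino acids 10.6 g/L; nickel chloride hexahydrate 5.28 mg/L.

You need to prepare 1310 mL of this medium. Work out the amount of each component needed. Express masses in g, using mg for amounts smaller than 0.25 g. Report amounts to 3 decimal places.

Scale factor relative to 1 L: 1.31.
potassium chloride: 27.4 mmol/L × 74.5 g/mol × 1.31 L ÷ 1000 = 2.674 g
urea: 34.1 mmol/L × 60.06 g/mol × 1.31 L ÷ 1000 = 2.683 g
disodium phosphate: 34.2 mmol/L × 141.96 g/mol × 1.31 L ÷ 1000 = 6.360 g
casamino acids: 10.6 g/L × 1.31 L = 13.886 g
nickel chloride hexahydrate: 5.28 mg/L × 1.31 L = 6.917 mg

potassium chloride 2.674 g; urea 2.683 g; disodium phosphate 6.360 g; casamino acids 13.886 g; nickel chloride hexahydrate 6.917 mg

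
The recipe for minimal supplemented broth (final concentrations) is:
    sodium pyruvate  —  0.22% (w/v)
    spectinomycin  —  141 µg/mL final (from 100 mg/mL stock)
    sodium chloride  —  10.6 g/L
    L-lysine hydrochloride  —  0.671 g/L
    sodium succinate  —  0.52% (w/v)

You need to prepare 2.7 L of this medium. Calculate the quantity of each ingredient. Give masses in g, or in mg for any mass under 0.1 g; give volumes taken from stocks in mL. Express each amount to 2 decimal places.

Working volume: 2.7 L.
sodium pyruvate: 0.22% w/v = 2.2 g/L → 2.2 × 2.7 L = 5.94 g
spectinomycin: V = C2·V2/C1 = 141 µg/mL × 2700 mL ÷ 100000 µg/mL = 3.81 mL
sodium chloride: 10.6 g/L × 2.7 L = 28.62 g
L-lysine hydrochloride: 0.671 g/L × 2.7 L = 1.81 g
sodium succinate: 0.52 g per 100 mL × 2700 mL ÷ 100 = 14.04 g

sodium pyruvate 5.94 g; spectinomycin 3.81 mL; sodium chloride 28.62 g; L-lysine hydrochloride 1.81 g; sodium succinate 14.04 g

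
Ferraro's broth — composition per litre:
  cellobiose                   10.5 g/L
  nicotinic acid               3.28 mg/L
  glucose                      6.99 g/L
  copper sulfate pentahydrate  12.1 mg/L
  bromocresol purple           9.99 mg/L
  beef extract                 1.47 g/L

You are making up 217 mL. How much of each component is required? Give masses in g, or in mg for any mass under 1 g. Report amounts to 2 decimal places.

cellobiose 2.28 g; nicotinic acid 0.71 mg; glucose 1.52 g; copper sulfate pentahydrate 2.63 mg; bromocresol purple 2.17 mg; beef extract 318.99 mg

Working volume: 217 mL = 0.217 L.
cellobiose: 10.5 g/L × 0.217 L = 2.28 g
nicotinic acid: 3.28 mg/L × 0.217 L = 0.71 mg
glucose: 6.99 g/L × 0.217 L = 1.52 g
copper sulfate pentahydrate: 12.1 mg/L × 0.217 L = 2.63 mg
bromocresol purple: 9.99 mg/L × 0.217 L = 2.17 mg
beef extract: 1.47 g/L × 0.217 L = 0.31899 g = 318.99 mg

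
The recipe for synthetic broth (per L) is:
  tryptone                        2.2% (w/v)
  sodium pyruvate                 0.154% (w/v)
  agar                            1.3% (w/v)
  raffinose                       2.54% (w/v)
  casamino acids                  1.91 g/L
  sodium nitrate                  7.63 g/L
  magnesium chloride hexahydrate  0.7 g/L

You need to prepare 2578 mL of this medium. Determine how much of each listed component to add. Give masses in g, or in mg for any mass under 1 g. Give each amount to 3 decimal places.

tryptone 56.716 g; sodium pyruvate 3.970 g; agar 33.514 g; raffinose 65.481 g; casamino acids 4.924 g; sodium nitrate 19.670 g; magnesium chloride hexahydrate 1.805 g

Target volume = 2578 mL = 2.578 L.
tryptone: 2.2% w/v = 22 g/L → 22 × 2.578 L = 56.716 g
sodium pyruvate: 0.154% w/v = 1.54 g/L → 1.54 × 2.578 L = 3.970 g
agar: 1.3% w/v = 13 g/L → 13 × 2.578 L = 33.514 g
raffinose: 2.54 g per 100 mL × 2578 mL ÷ 100 = 65.481 g
casamino acids: 1.91 g/L × 2.578 L = 4.924 g
sodium nitrate: 7.63 g/L × 2.578 L = 19.670 g
magnesium chloride hexahydrate: 0.7 g/L × 2.578 L = 1.805 g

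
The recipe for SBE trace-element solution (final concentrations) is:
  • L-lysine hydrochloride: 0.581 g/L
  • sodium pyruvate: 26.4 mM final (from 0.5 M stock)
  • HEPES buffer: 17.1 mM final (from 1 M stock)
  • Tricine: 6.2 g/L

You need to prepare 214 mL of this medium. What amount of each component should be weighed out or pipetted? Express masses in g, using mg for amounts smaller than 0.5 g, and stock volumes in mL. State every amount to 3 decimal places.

Working volume: 214 mL = 0.214 L.
L-lysine hydrochloride: 0.581 g/L × 0.214 L = 0.124334 g = 124.334 mg
sodium pyruvate: dilute stock: 26.4 mM × 214 mL ÷ 500 mM = 11.299 mL
HEPES buffer: dilute stock: 17.1 mM × 214 mL ÷ 1000 mM = 3.659 mL
Tricine: 6.2 g/L × 0.214 L = 1.327 g

L-lysine hydrochloride 124.334 mg; sodium pyruvate 11.299 mL; HEPES buffer 3.659 mL; Tricine 1.327 g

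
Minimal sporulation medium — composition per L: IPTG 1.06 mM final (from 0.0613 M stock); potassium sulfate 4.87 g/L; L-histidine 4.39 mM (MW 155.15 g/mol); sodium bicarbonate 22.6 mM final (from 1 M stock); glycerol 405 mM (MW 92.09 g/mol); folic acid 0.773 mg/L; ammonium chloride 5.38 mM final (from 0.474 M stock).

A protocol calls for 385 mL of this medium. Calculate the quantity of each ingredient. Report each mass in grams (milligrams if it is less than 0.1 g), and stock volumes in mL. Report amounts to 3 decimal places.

IPTG 6.657 mL; potassium sulfate 1.875 g; L-histidine 0.262 g; sodium bicarbonate 8.701 mL; glycerol 14.359 g; folic acid 0.298 mg; ammonium chloride 4.370 mL

Scale factor relative to 1 L: 0.385.
IPTG: C1V1 = C2V2 → 1.06 mM × 385 mL ÷ 61.3 mM = 6.657 mL
potassium sulfate: 4.87 g/L × 0.385 L = 1.875 g
L-histidine: 4.39 mmol/L × 155.15 g/mol × 0.385 L ÷ 1000 = 0.262 g
sodium bicarbonate: dilute stock: 22.6 mM × 385 mL ÷ 1000 mM = 8.701 mL
glycerol: 405 mmol/L × 92.09 g/mol × 0.385 L ÷ 1000 = 14.359 g
folic acid: 0.773 mg/L × 0.385 L = 0.298 mg
ammonium chloride: C1V1 = C2V2 → 5.38 mM × 385 mL ÷ 474 mM = 4.370 mL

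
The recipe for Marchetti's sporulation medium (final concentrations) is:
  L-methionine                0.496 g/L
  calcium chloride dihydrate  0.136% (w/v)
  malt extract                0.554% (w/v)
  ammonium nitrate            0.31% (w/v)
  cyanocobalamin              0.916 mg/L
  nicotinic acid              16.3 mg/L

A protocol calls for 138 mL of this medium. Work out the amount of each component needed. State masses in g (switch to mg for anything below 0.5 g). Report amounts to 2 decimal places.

L-methionine 68.45 mg; calcium chloride dihydrate 187.68 mg; malt extract 0.76 g; ammonium nitrate 427.80 mg; cyanocobalamin 0.13 mg; nicotinic acid 2.25 mg

Target volume = 138 mL = 0.138 L.
L-methionine: 0.496 g/L × 0.138 L = 0.068448 g = 68.45 mg
calcium chloride dihydrate: 0.136% w/v = 1.36 g/L → 1.36 × 0.138 L = 0.18768 g = 187.68 mg
malt extract: 0.554% w/v = 5.54 g/L → 5.54 × 0.138 L = 0.76 g
ammonium nitrate: 0.31% w/v = 3.1 g/L → 3.1 × 0.138 L = 0.4278 g = 427.80 mg
cyanocobalamin: 0.916 mg/L × 0.138 L = 0.13 mg
nicotinic acid: 16.3 mg/L × 0.138 L = 2.25 mg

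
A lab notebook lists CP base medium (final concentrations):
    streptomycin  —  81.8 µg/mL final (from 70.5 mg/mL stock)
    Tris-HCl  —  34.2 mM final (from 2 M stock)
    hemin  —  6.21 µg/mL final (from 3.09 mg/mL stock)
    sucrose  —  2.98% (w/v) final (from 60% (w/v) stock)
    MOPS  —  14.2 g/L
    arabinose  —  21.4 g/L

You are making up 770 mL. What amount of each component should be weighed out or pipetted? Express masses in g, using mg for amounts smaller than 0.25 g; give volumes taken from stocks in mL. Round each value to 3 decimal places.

Scale factor relative to 1 L: 0.77.
streptomycin: dilute stock: 81.8 µg/mL × 770 mL ÷ 70500 µg/mL = 0.893 mL
Tris-HCl: V = C2·V2/C1 = 34.2 mM × 770 mL ÷ 2000 mM = 13.167 mL
hemin: V = C2·V2/C1 = 6.21 µg/mL × 770 mL ÷ 3090 µg/mL = 1.547 mL
sucrose: dilute stock: 2.98% ÷ 60% × 770 mL = 38.243 mL
MOPS: 14.2 g/L × 0.77 L = 10.934 g
arabinose: 21.4 g/L × 0.77 L = 16.478 g

streptomycin 0.893 mL; Tris-HCl 13.167 mL; hemin 1.547 mL; sucrose 38.243 mL; MOPS 10.934 g; arabinose 16.478 g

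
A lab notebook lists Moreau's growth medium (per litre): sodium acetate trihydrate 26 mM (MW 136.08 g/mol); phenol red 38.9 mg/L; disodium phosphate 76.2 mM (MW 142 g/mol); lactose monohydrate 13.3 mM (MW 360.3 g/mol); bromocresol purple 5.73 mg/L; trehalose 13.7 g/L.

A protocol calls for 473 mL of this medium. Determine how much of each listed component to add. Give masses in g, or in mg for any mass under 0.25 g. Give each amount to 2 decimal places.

sodium acetate trihydrate 1.67 g; phenol red 18.40 mg; disodium phosphate 5.12 g; lactose monohydrate 2.27 g; bromocresol purple 2.71 mg; trehalose 6.48 g

Scale factor relative to 1 L: 0.473.
sodium acetate trihydrate: 26 mmol/L × 136.08 g/mol × 0.473 L ÷ 1000 = 1.67 g
phenol red: 38.9 mg/L × 0.473 L = 18.40 mg
disodium phosphate: 76.2 mmol/L × 142 g/mol × 0.473 L ÷ 1000 = 5.12 g
lactose monohydrate: 13.3 mmol/L × 360.3 g/mol × 0.473 L ÷ 1000 = 2.27 g
bromocresol purple: 5.73 mg/L × 0.473 L = 2.71 mg
trehalose: 13.7 g/L × 0.473 L = 6.48 g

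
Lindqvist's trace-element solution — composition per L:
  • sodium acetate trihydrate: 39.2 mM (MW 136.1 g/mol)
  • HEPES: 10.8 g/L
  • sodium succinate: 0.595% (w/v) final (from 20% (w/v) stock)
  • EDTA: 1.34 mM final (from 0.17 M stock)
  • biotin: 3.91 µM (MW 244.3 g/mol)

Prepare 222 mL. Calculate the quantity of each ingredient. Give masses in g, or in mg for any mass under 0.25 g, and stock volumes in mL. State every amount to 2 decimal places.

Working volume: 222 mL = 0.222 L.
sodium acetate trihydrate: 39.2 mmol/L × 136.1 g/mol × 0.222 L ÷ 1000 = 1.18 g
HEPES: 10.8 g/L × 0.222 L = 2.40 g
sodium succinate: dilute stock: 0.595% ÷ 20% × 222 mL = 6.60 mL
EDTA: C1V1 = C2V2 → 1.34 mM × 222 mL ÷ 170 mM = 1.75 mL
biotin: 3.91 µmol/L × 244.3 g/mol × 0.222 L ÷ 1000 = 0.21 mg

sodium acetate trihydrate 1.18 g; HEPES 2.40 g; sodium succinate 6.60 mL; EDTA 1.75 mL; biotin 0.21 mg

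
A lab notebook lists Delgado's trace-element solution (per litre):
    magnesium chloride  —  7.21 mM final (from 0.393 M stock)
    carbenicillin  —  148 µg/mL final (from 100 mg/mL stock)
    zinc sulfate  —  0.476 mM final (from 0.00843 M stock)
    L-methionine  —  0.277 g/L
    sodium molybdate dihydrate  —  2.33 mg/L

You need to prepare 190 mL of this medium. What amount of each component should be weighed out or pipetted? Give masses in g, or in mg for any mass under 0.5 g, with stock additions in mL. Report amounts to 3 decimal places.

Scale factor relative to 1 L: 0.19.
magnesium chloride: C1V1 = C2V2 → 7.21 mM × 190 mL ÷ 393 mM = 3.486 mL
carbenicillin: V = C2·V2/C1 = 148 µg/mL × 190 mL ÷ 100000 µg/mL = 0.281 mL
zinc sulfate: C1V1 = C2V2 → 0.476 mM × 190 mL ÷ 8.43 mM = 10.728 mL
L-methionine: 0.277 g/L × 0.19 L = 0.05263 g = 52.630 mg
sodium molybdate dihydrate: 2.33 mg/L × 0.19 L = 0.443 mg

magnesium chloride 3.486 mL; carbenicillin 0.281 mL; zinc sulfate 10.728 mL; L-methionine 52.630 mg; sodium molybdate dihydrate 0.443 mg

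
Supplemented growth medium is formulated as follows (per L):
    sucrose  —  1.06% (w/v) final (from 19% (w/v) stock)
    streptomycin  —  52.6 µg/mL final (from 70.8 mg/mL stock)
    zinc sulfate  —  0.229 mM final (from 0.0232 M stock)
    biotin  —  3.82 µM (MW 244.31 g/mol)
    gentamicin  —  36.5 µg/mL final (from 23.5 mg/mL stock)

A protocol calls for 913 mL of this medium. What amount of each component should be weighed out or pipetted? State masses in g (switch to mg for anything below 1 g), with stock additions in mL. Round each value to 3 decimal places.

sucrose 50.936 mL; streptomycin 0.678 mL; zinc sulfate 9.012 mL; biotin 0.852 mg; gentamicin 1.418 mL

Working volume: 913 mL = 0.913 L.
sucrose: C1V1 = C2V2 → 1.06% ÷ 19% × 913 mL = 50.936 mL
streptomycin: V = C2·V2/C1 = 52.6 µg/mL × 913 mL ÷ 70800 µg/mL = 0.678 mL
zinc sulfate: dilute stock: 0.229 mM × 913 mL ÷ 23.2 mM = 9.012 mL
biotin: 3.82 µmol/L × 244.31 g/mol × 0.913 L ÷ 1000 = 0.852 mg
gentamicin: V = C2·V2/C1 = 36.5 µg/mL × 913 mL ÷ 23500 µg/mL = 1.418 mL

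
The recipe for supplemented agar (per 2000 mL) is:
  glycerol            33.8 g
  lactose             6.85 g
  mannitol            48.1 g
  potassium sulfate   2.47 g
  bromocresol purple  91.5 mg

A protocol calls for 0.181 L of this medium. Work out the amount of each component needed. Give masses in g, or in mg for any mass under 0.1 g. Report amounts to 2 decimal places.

Scale factor = 181 mL / 2000 mL = 0.0905.
glycerol: 33.8 g × (181 mL / 2000 mL) = 3.06 g
lactose: 6.85 g × (181 mL / 2000 mL) = 0.62 g
mannitol: 48.1 g × (181 mL / 2000 mL) = 4.35 g
potassium sulfate: 2.47 g × (181 mL / 2000 mL) = 0.22 g
bromocresol purple: 91.5 mg × (181 mL / 2000 mL) = 8.28 mg

glycerol 3.06 g; lactose 0.62 g; mannitol 4.35 g; potassium sulfate 0.22 g; bromocresol purple 8.28 mg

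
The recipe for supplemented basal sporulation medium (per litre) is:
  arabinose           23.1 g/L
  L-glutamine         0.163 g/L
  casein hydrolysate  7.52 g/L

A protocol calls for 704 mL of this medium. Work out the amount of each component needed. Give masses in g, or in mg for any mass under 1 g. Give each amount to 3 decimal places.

Target volume = 704 mL = 0.704 L.
arabinose: 23.1 g/L × 0.704 L = 16.262 g
L-glutamine: 0.163 g/L × 0.704 L = 0.114752 g = 114.752 mg
casein hydrolysate: 7.52 g/L × 0.704 L = 5.294 g

arabinose 16.262 g; L-glutamine 114.752 mg; casein hydrolysate 5.294 g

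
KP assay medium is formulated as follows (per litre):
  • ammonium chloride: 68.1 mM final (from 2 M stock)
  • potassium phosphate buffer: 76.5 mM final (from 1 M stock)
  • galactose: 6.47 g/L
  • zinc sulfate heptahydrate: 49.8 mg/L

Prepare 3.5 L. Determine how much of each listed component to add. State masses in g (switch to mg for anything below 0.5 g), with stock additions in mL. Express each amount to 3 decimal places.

Scale factor relative to 1 L: 3.5.
ammonium chloride: C1V1 = C2V2 → 68.1 mM × 3500 mL ÷ 2000 mM = 119.175 mL
potassium phosphate buffer: V = C2·V2/C1 = 76.5 mM × 3500 mL ÷ 1000 mM = 267.750 mL
galactose: 6.47 g/L × 3.5 L = 22.645 g
zinc sulfate heptahydrate: 49.8 mg/L × 3.5 L = 174.300 mg

ammonium chloride 119.175 mL; potassium phosphate buffer 267.750 mL; galactose 22.645 g; zinc sulfate heptahydrate 174.300 mg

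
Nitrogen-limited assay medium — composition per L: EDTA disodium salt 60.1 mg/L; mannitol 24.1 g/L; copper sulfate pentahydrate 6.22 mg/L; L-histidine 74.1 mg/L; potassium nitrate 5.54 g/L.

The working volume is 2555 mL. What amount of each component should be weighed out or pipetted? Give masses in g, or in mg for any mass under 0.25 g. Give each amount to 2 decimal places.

EDTA disodium salt 153.56 mg; mannitol 61.58 g; copper sulfate pentahydrate 15.89 mg; L-histidine 189.33 mg; potassium nitrate 14.15 g

Working volume: 2555 mL = 2.555 L.
EDTA disodium salt: 60.1 mg/L × 2.555 L = 153.56 mg
mannitol: 24.1 g/L × 2.555 L = 61.58 g
copper sulfate pentahydrate: 6.22 mg/L × 2.555 L = 15.89 mg
L-histidine: 74.1 mg/L × 2.555 L = 189.33 mg
potassium nitrate: 5.54 g/L × 2.555 L = 14.15 g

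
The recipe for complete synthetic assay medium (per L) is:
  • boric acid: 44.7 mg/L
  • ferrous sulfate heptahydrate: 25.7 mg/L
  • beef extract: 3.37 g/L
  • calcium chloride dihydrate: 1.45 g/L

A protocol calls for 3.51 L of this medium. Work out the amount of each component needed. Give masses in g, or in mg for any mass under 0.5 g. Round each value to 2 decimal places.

Working volume: 3.51 L.
boric acid: 44.7 mg/L × 3.51 L = 156.90 mg
ferrous sulfate heptahydrate: 25.7 mg/L × 3.51 L = 90.21 mg
beef extract: 3.37 g/L × 3.51 L = 11.83 g
calcium chloride dihydrate: 1.45 g/L × 3.51 L = 5.09 g

boric acid 156.90 mg; ferrous sulfate heptahydrate 90.21 mg; beef extract 11.83 g; calcium chloride dihydrate 5.09 g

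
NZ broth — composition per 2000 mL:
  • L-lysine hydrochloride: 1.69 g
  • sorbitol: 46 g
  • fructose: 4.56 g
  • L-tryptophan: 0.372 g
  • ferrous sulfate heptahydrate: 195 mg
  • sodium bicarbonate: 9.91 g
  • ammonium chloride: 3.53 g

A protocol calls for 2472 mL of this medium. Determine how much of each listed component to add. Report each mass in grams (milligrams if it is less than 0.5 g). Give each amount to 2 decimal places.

Ratio of target to recipe volume: 2472 / 2000 = 1.236.
L-lysine hydrochloride: 1.69 g × (2472 mL / 2000 mL) = 2.09 g
sorbitol: 46 g × (2472 mL / 2000 mL) = 56.86 g
fructose: 4.56 g × (2472 mL / 2000 mL) = 5.64 g
L-tryptophan: 0.372 g × (2472 mL / 2000 mL) = 0.459792 g = 459.79 mg
ferrous sulfate heptahydrate: 195 mg × (2472 mL / 2000 mL) = 241.02 mg
sodium bicarbonate: 9.91 g × (2472 mL / 2000 mL) = 12.25 g
ammonium chloride: 3.53 g × (2472 mL / 2000 mL) = 4.36 g

L-lysine hydrochloride 2.09 g; sorbitol 56.86 g; fructose 5.64 g; L-tryptophan 459.79 mg; ferrous sulfate heptahydrate 241.02 mg; sodium bicarbonate 12.25 g; ammonium chloride 4.36 g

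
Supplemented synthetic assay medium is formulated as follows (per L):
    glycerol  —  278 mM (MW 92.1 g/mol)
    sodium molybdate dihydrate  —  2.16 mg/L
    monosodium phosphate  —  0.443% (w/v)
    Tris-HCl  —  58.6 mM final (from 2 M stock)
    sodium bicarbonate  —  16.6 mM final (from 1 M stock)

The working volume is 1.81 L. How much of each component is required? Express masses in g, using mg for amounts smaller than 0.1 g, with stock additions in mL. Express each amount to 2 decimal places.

glycerol 46.34 g; sodium molybdate dihydrate 3.91 mg; monosodium phosphate 8.02 g; Tris-HCl 53.03 mL; sodium bicarbonate 30.05 mL

Working volume: 1.81 L.
glycerol: 278 mmol/L × 92.1 g/mol × 1.81 L ÷ 1000 = 46.34 g
sodium molybdate dihydrate: 2.16 mg/L × 1.81 L = 3.91 mg
monosodium phosphate: 0.443 g per 100 mL × 1810 mL ÷ 100 = 8.02 g
Tris-HCl: V = C2·V2/C1 = 58.6 mM × 1810 mL ÷ 2000 mM = 53.03 mL
sodium bicarbonate: C1V1 = C2V2 → 16.6 mM × 1810 mL ÷ 1000 mM = 30.05 mL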